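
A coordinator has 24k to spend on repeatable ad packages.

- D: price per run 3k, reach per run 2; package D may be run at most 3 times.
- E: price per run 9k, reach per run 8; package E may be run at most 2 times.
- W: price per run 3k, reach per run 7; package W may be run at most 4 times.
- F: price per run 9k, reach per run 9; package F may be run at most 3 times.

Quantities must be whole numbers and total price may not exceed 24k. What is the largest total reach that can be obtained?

39

W has the best ratio (7/3); taking only W gives at most 4×7 = 28 (stopped by the supply cap of 4).
Mixing does better — 1×D, 4×W, and 1×F: price 24 ≤ 24, reach 1·2 + 4·7 + 1·9 = 39.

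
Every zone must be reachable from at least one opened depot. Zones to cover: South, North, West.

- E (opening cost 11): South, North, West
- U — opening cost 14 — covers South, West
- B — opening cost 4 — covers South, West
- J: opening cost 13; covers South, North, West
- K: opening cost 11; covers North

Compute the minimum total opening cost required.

This is an integer covering problem.
The greedy cost-per-new-zone heuristic would pick B and E for 15, but a cheaper cover exists.
E alone covers South, North, West — every zone.
Total opening cost: 11.
No cover costs less than 11.

11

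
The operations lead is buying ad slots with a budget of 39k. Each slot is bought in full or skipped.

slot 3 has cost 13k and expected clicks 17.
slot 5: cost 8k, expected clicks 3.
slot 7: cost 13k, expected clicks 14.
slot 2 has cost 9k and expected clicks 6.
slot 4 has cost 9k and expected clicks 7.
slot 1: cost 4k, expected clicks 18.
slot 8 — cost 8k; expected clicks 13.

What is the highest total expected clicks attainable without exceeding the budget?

Take slot 3, slot 7, slot 1, and slot 8: cost 13 + 13 + 4 + 8 = 38 ≤ 39, expected clicks 17 + 14 + 18 + 13 = 62.
No other feasible combination does better.

62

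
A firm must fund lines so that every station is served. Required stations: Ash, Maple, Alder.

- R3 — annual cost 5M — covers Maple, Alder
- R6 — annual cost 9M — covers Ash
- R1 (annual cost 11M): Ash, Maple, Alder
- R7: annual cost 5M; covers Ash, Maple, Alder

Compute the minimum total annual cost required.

5

This is an integer covering problem.
R7 alone covers Ash, Maple, Alder — every station.
Total annual cost: 5.
No cover costs less than 5.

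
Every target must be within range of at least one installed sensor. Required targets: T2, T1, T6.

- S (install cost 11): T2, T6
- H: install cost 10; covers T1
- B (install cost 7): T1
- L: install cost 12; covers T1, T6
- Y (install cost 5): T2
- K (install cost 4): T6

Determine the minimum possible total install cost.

Choose B, Y, and K: together they cover T2, T1, T6 — every target.
Total install cost: 7 + 5 + 4 = 16.
No cover costs less than 16.

16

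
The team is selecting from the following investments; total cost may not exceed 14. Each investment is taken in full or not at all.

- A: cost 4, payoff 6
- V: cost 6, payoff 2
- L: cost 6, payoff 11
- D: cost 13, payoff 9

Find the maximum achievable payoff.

17

Treat it as a binary knapsack problem.
V + L: cost 6 + 6 = 12 ≤ 14, payoff 2 + 11 = 13.
A + L: cost 4 + 6 = 10 ≤ 14, payoff 6 + 11 = 17.
Best is A and L with total payoff 17.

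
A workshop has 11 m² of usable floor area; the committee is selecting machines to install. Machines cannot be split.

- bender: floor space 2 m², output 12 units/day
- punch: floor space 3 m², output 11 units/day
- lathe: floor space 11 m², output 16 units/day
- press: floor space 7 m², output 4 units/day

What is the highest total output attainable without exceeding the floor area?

23

Allowing fractional choices, the relaxed optimum would be about 31.7, but machines are indivisible.
lathe: floor space 11 ≤ 11, output 16.
bender + punch: floor space 2 + 3 = 5 ≤ 11, output 12 + 11 = 23.
bender + press: floor space 2 + 7 = 9 ≤ 11, output 12 + 4 = 16.
Best is bender and punch with total output 23.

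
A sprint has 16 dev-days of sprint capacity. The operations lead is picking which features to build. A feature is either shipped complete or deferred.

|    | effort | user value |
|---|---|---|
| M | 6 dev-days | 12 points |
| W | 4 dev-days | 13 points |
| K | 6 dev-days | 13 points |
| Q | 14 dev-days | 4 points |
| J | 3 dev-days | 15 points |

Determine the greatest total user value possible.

41

Allowing fractional choices, the relaxed optimum would be about 47.0, but features are indivisible.
M + W + J: effort 6 + 4 + 3 = 13 ≤ 16, user value 12 + 13 + 15 = 40.
W + K + J: effort 4 + 6 + 3 = 13 ≤ 16, user value 13 + 13 + 15 = 41.
Best is W, K, and J with total user value 41.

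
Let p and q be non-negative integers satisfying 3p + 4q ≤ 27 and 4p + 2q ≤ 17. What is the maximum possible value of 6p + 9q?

60

(p,q)=(1,6): 3·1+4·6=27≤27, 4·1+2·6=16≤17, objective 60.
(p,q)=(0,6): 3·0+4·6=24≤27, 4·0+2·6=12≤17, objective 54.
(p,q)=(1,5): 3·1+4·5=23≤27, 4·1+2·5=14≤17, objective 51.
Maximum is 60 at (p,q)=(1,6).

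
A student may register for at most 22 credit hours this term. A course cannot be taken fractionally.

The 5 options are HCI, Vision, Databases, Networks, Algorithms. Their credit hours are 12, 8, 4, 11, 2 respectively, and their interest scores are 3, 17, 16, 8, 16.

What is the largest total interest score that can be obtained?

49

Vision + Databases + Algorithms: credit hours 8 + 4 + 2 = 14 ≤ 22, interest score 17 + 16 + 16 = 49.
Vision + Networks + Algorithms: credit hours 8 + 11 + 2 = 21 ≤ 22, interest score 17 + 8 + 16 = 41.
Best is Vision, Databases, and Algorithms with total interest score 49.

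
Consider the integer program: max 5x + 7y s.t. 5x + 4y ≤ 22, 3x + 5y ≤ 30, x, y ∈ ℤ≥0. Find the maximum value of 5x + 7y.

35

(x,y)=(0,5) is feasible, giving 35.
(x,y)=(1,4) is feasible, giving 33.
The best lattice point is (0,5), giving 35.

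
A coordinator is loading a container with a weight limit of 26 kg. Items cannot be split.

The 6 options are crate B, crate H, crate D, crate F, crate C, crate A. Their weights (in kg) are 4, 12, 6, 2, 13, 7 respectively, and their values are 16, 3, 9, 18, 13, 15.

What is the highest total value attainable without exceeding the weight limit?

Allowing fractional choices, the relaxed optimum would be about 65.0, but items are indivisible.
crate B + crate F + crate C + crate A: weight 4 + 2 + 13 + 7 = 26 ≤ 26, value 16 + 18 + 13 + 15 = 62.
crate B + crate D + crate F + crate A: weight 4 + 6 + 2 + 7 = 19 ≤ 26, value 16 + 9 + 18 + 15 = 58.
Best is crate B, crate F, crate C, and crate A with total value 62.

62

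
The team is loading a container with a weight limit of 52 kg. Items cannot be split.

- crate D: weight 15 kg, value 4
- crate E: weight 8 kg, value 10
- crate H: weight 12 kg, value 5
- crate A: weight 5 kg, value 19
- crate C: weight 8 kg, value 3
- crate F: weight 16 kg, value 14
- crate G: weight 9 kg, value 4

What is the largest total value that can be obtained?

52

Allowing fractional choices, the relaxed optimum would be about 52.8, but items are indivisible.
crate E + crate H + crate A + crate F + crate G: weight 8 + 12 + 5 + 16 + 9 = 50 ≤ 52, value 10 + 5 + 19 + 14 + 4 = 52.
crate E + crate H + crate A + crate C + crate F: weight 8 + 12 + 5 + 8 + 16 = 49 ≤ 52, value 10 + 5 + 19 + 3 + 14 = 51.
Best is crate E, crate H, crate A, crate F, and crate G with total value 52.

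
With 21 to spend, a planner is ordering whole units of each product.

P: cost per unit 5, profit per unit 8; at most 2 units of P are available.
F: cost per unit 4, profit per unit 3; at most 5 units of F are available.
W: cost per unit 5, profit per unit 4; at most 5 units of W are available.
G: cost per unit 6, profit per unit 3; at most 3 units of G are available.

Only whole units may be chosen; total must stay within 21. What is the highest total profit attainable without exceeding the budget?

24

P has the best ratio (8/5); taking only P gives at most 2×8 = 16 (stopped by the supply cap of 2).
Mixing does better — 2×P and 2×W: cost 20 ≤ 21, profit 2·8 + 2·4 = 24.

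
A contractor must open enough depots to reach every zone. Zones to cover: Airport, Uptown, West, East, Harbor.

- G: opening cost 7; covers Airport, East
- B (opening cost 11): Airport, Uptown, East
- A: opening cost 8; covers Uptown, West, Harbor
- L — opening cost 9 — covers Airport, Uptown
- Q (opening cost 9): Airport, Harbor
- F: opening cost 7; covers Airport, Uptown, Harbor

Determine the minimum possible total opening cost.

15

The greedy cost-per-new-zone heuristic would pick F, G, and A for 22, but a cheaper cover exists.
Choose G and A: together they cover Airport, Uptown, West, East, Harbor — every zone.
Total opening cost: 7 + 8 = 15.
No cover costs less than 15.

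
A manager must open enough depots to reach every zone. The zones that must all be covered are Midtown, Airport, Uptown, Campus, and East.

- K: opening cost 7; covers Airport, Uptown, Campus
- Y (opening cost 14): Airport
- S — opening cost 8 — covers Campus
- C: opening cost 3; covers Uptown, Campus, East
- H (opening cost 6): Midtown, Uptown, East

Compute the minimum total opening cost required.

The greedy cost-per-new-zone heuristic would pick C, H, and K for 16, but a cheaper cover exists.
Choose K and H: together they cover Midtown, Airport, Uptown, Campus, East — every zone.
Total opening cost: 7 + 6 = 13.
No cover costs less than 13.

13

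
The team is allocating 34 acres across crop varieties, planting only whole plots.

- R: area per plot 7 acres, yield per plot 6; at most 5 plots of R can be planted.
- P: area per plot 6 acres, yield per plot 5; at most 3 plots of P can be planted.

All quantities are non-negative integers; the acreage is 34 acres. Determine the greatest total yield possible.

R has the best ratio (6/7); taking only R gives at most 4×6 = 24 (stopped by the area limit).
Mixing does better — 4×R and 1×P: area 34 ≤ 34, yield 4·6 + 1·5 = 29.

29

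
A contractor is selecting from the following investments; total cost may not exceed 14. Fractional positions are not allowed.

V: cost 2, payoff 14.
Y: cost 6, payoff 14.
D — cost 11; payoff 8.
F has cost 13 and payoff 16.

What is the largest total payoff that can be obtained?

Take V and Y: cost 2 + 6 = 8 ≤ 14, payoff 14 + 14 = 28.
No other feasible combination does better.

28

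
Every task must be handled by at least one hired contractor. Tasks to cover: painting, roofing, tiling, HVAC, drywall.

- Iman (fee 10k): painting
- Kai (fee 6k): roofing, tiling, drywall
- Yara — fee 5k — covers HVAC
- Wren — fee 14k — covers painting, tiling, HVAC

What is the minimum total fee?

The greedy cost-per-new-task heuristic would pick Kai, Yara, and Iman for 21, but a cheaper cover exists.
Choose Kai and Wren: together they cover painting, roofing, tiling, HVAC, drywall — every task.
Total fee: 6 + 14 = 20.
No cover costs less than 20.

20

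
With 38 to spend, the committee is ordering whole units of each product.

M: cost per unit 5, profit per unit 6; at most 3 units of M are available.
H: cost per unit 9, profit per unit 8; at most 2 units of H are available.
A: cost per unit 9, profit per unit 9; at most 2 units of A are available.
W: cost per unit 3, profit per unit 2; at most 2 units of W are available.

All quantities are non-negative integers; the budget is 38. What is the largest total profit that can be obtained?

This is a bounded integer knapsack.
Take 2×M, 1×H, and 2×A: cost 37 ≤ 38, profit 2·6 + 1·8 + 2·9 = 38.
No other integer combination yields more.

38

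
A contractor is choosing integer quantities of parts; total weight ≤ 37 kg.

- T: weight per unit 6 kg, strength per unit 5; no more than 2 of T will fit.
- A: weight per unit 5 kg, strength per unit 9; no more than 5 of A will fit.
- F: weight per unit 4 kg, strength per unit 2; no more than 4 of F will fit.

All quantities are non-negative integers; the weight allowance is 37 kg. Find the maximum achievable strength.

55

Take 2×T and 5×A: weight 37 ≤ 37, strength 2·5 + 5·9 = 55.
A has the best ratio (9/5) and is taken to its limit of 5; remaining capacity is filled optimally with the others.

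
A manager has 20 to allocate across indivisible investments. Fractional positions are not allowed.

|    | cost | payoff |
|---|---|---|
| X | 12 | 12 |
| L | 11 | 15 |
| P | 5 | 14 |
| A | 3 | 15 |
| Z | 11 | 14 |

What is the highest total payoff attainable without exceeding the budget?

44

Allowing fractional choices, the relaxed optimum would be about 45.3, but investments are indivisible.
X + P + A: cost 12 + 5 + 3 = 20 ≤ 20, payoff 12 + 14 + 15 = 41.
L + P + A: cost 11 + 5 + 3 = 19 ≤ 20, payoff 15 + 14 + 15 = 44.
P + A + Z: cost 5 + 3 + 11 = 19 ≤ 20, payoff 14 + 15 + 14 = 43.
Best is L, P, and A with total payoff 44.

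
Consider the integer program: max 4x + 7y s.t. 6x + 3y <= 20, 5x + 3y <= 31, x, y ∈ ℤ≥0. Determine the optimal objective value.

42

Relaxing integrality, the LP optimum is 46.67 at (x,y) = (0, 6.67), which is not an integer point.
(x,y)=(0,6): 6·0+3·6=18≤20, 5·0+3·6=18≤31, objective 42.
(x,y)=(0,5): 6·0+3·5=15≤20, 5·0+3·5=15≤31, objective 35.
The best lattice point is (0,6), giving 42.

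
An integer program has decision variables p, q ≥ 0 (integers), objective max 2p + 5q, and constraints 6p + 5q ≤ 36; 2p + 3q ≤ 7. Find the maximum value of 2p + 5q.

10

Relaxing integrality, the LP optimum is 11.67 at (p,q) = (0, 2.33), which is not an integer point.
(p,q)=(0,2) is feasible, giving 10.
(p,q)=(1,1) is feasible, giving 7.
(p,q)=(0,1) is feasible, giving 5.
Maximum is 10 at (p,q)=(0,2).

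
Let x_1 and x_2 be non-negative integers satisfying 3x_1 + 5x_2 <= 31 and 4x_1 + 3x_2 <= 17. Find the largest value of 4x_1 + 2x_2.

16

The continuous relaxation peaks at (4.25, 0) with value 17.00; rounding to a feasible lattice point costs some objective.
(x_1,x_2)=(4,0): 3·4+5·0=12≤31, 4·4+3·0=16≤17, objective 16.
(x_1,x_2)=(3,1): 3·3+5·1=14≤31, 4·3+3·1=15≤17, objective 14.
(x_1,x_2)=(3,0): 3·3+5·0=9≤31, 4·3+3·0=12≤17, objective 12.
No feasible integer point exceeds 16.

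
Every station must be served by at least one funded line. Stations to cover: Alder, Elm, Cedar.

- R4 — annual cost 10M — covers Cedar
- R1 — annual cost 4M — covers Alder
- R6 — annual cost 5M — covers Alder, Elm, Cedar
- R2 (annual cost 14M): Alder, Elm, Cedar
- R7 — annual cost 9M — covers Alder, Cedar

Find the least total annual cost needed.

R6 alone covers Alder, Elm, Cedar — every station.
Total annual cost: 5.
No cover costs less than 5.

5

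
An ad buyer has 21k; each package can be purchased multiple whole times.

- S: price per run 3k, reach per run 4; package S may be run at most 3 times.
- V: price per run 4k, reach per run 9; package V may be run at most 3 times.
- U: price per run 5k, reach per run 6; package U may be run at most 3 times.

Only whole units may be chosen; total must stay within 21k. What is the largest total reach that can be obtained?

39

Take 3×S and 3×V: price 21 ≤ 21, reach 3·4 + 3·9 = 39.
V has the best ratio (9/4) and is taken to its limit of 3; remaining capacity is filled optimally with the others.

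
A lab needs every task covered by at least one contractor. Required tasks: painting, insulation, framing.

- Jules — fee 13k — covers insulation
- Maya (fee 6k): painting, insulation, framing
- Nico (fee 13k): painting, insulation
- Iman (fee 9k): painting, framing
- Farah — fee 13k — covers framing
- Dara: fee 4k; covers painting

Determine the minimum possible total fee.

Maya alone covers painting, insulation, framing — every task.
Total fee: 6.

6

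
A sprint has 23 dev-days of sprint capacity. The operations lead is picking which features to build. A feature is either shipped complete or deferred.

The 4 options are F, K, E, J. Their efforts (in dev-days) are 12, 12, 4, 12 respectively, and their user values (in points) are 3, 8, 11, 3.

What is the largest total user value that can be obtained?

Take K and E: effort 12 + 4 = 16 ≤ 23, user value 8 + 11 = 19.
No other feasible combination does better.

19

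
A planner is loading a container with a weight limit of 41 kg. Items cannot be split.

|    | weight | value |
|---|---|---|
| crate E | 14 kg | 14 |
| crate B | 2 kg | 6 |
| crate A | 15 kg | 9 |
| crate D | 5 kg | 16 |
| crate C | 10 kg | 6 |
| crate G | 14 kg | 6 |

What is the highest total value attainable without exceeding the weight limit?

Allowing fractional choices, the relaxed optimum would be about 48.0, but items are indivisible.
crate E + crate B + crate A + crate D: weight 14 + 2 + 15 + 5 = 36 ≤ 41, value 14 + 6 + 9 + 16 = 45.
crate E + crate B + crate D + crate C: weight 14 + 2 + 5 + 10 = 31 ≤ 41, value 14 + 6 + 16 + 6 = 42.
crate E + crate B + crate D + crate G: weight 14 + 2 + 5 + 14 = 35 ≤ 41, value 14 + 6 + 16 + 6 = 42.
Best is crate E, crate B, crate A, and crate D with total value 45.

45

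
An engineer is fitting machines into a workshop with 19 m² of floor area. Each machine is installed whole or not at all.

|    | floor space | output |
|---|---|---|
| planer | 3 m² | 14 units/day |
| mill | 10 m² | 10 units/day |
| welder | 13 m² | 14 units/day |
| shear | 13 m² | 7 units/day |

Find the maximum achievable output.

Take planer and welder: floor space 3 + 13 = 16 ≤ 19, output 14 + 14 = 28.
No other feasible combination does better.

28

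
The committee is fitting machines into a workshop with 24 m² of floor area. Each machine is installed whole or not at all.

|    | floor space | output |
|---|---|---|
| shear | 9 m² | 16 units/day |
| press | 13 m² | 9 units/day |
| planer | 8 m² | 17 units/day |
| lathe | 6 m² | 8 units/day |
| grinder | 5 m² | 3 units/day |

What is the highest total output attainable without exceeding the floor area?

41

shear + planer + lathe: floor space 9 + 8 + 6 = 23 ≤ 24, output 16 + 17 + 8 = 41.
shear + planer + grinder: floor space 9 + 8 + 5 = 22 ≤ 24, output 16 + 17 + 3 = 36.
Best is shear, planer, and lathe with total output 41.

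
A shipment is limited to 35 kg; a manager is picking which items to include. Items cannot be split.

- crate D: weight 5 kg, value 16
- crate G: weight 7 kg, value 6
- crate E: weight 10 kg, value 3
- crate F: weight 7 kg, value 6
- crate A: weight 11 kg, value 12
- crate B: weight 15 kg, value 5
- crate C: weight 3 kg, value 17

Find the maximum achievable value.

Treat it as a binary knapsack problem.
Allowing fractional choices, the relaxed optimum would be about 57.7, but items are indivisible.
crate D + crate G + crate F + crate A + crate C: weight 5 + 7 + 7 + 11 + 3 = 33 ≤ 35, value 16 + 6 + 6 + 12 + 17 = 57.
crate D + crate G + crate A + crate C: weight 5 + 7 + 11 + 3 = 26 ≤ 35, value 16 + 6 + 12 + 17 = 51.
crate D + crate F + crate A + crate C: weight 5 + 7 + 11 + 3 = 26 ≤ 35, value 16 + 6 + 12 + 17 = 51.
Best is crate D, crate G, crate F, crate A, and crate C with total value 57.

57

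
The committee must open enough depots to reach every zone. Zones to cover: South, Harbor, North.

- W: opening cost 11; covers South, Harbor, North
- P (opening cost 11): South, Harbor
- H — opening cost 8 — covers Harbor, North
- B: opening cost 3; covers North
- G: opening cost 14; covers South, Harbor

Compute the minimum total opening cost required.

The greedy cost-per-new-zone heuristic would pick B and W for 14, but a cheaper cover exists.
W alone covers South, Harbor, North — every zone.
Total opening cost: 11.
No cover costs less than 11.

11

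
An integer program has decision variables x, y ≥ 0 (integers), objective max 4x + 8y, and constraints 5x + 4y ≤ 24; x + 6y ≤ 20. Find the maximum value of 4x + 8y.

32

The continuous relaxation peaks at (2.46, 2.92) with value 33.23; rounding to a feasible lattice point costs some objective.
(x,y)=(2,3): 5·2+4·3=22≤24, 1·2+6·3=20≤20, objective 32.
(x,y)=(3,2): 5·3+4·2=23≤24, 1·3+6·2=15≤20, objective 28.
(x,y)=(1,3): 5·1+4·3=17≤24, 1·1+6·3=19≤20, objective 28.
(x,y)=(2,2): 5·2+4·2=18≤24, 1·2+6·2=14≤20, objective 24.
The best lattice point is (2,3), giving 32.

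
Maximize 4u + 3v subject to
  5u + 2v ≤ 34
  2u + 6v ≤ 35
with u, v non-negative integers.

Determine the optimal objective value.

32

The continuous relaxation peaks at (5.15, 4.12) with value 32.96; rounding to a feasible lattice point costs some objective.
(u,v)=(5,4): 5·5+2·4=33≤34, 2·5+6·4=34≤35, objective 32.
(u,v)=(5,3): 5·5+2·3=31≤34, 2·5+6·3=28≤35, objective 29.
Maximum is 32 at (u,v)=(5,4).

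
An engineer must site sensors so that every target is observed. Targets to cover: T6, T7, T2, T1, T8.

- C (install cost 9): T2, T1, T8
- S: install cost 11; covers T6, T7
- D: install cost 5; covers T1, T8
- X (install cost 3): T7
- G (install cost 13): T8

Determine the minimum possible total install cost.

20

This is an integer covering problem.
The greedy cost-per-new-target heuristic would pick D, X, C, and S for 28, but a cheaper cover exists.
Choose C and S: together they cover T6, T7, T2, T1, T8 — every target.
Total install cost: 9 + 11 = 20.
No cover costs less than 20.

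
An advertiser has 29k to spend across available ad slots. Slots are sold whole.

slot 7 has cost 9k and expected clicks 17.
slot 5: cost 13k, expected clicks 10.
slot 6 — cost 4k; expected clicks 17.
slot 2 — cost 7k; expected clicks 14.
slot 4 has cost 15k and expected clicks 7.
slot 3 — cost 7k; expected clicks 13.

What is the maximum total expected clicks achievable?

61

Allowing fractional choices, the relaxed optimum would be about 62.5, but ad slots are indivisible.
slot 7 + slot 6 + slot 2 + slot 3: cost 9 + 4 + 7 + 7 = 27 ≤ 29, expected clicks 17 + 17 + 14 + 13 = 61.
slot 7 + slot 6 + slot 2: cost 9 + 4 + 7 = 20 ≤ 29, expected clicks 17 + 17 + 14 = 48.
slot 7 + slot 6 + slot 3: cost 9 + 4 + 7 = 20 ≤ 29, expected clicks 17 + 17 + 13 = 47.
Best is slot 7, slot 6, slot 2, and slot 3 with total expected clicks 61.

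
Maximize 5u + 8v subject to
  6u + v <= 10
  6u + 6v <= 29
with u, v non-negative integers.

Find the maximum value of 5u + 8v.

Relaxing integrality, the LP optimum is 38.67 at (u,v) = (0, 4.83), which is not an integer point.
(u,v)=(0,4): 6·0+1·4=4≤10, 6·0+6·4=24≤29, objective 32.
(u,v)=(1,3): 6·1+1·3=9≤10, 6·1+6·3=24≤29, objective 29.
(u,v)=(0,3): 6·0+1·3=3≤10, 6·0+6·3=18≤29, objective 24.
The best lattice point is (0,4), giving 32.

32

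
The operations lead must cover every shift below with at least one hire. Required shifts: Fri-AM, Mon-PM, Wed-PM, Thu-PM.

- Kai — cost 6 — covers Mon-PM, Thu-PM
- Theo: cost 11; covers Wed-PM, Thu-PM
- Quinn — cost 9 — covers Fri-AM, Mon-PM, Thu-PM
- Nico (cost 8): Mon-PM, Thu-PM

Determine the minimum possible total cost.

The greedy cost-per-new-shift heuristic would pick Kai, Quinn, and Theo for 26, but a cheaper cover exists.
Choose Theo and Quinn: together they cover Fri-AM, Mon-PM, Wed-PM, Thu-PM — every shift.
Total cost: 11 + 9 = 20.
No cover costs less than 20.

20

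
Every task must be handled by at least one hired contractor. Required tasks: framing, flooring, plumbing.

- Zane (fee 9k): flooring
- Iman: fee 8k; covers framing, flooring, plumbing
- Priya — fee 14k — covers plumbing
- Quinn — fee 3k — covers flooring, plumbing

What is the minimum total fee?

The greedy cost-per-new-task heuristic would pick Quinn and Iman for 11, but a cheaper cover exists.
Iman alone covers framing, flooring, plumbing — every task.
Total fee: 8.
No cover costs less than 8.

8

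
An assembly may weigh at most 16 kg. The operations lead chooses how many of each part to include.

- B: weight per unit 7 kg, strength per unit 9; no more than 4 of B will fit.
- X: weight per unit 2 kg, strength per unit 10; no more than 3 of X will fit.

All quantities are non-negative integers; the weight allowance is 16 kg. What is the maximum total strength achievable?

X has the best ratio (10/2); taking only X gives at most 3×10 = 30 (stopped by the supply cap of 3).
Mixing does better — 1×B and 3×X: weight 13 ≤ 16, strength 1·9 + 3·10 = 39.

39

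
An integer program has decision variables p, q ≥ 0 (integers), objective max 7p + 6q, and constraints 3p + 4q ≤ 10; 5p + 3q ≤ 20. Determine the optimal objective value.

(p,q)=(3,0): 3·3+4·0=9≤10, 5·3+3·0=15≤20, objective 21.
(p,q)=(2,1): 3·2+4·1=10≤10, 5·2+3·1=13≤20, objective 20.
No feasible integer point exceeds 21.

21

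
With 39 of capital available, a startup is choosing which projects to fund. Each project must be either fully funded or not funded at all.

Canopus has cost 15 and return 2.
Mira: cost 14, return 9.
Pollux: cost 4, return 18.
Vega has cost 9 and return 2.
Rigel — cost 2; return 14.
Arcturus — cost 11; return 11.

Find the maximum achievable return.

52

This is a 0-1 knapsack instance.
Allowing fractional choices, the relaxed optimum would be about 53.8, but projects are indivisible.
Mira + Pollux + Rigel + Arcturus: cost 14 + 4 + 2 + 11 = 31 ≤ 39, return 9 + 18 + 14 + 11 = 52.
Pollux + Vega + Rigel + Arcturus: cost 4 + 9 + 2 + 11 = 26 ≤ 39, return 18 + 2 + 14 + 11 = 45.
Best is Mira, Pollux, Rigel, and Arcturus with total return 52.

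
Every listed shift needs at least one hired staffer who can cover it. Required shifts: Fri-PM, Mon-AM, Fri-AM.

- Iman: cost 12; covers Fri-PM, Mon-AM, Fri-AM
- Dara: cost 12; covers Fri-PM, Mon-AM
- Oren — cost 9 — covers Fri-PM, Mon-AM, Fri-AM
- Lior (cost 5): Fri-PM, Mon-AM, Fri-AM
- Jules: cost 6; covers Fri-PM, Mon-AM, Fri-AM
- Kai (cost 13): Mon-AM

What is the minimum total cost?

This is an integer covering problem.
Lior alone covers Fri-PM, Mon-AM, Fri-AM — every shift.
Total cost: 5.

5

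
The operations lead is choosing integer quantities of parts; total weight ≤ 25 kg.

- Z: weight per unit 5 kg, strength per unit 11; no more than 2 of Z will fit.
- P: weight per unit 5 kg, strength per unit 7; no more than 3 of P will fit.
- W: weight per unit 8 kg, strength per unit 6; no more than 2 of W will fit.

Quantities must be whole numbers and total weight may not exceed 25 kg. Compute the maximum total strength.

43

Z has the best ratio (11/5); taking only Z gives at most 2×11 = 22 (stopped by the supply cap of 2).
Mixing does better — 2×Z and 3×P: weight 25 ≤ 25, strength 2·11 + 3·7 = 43.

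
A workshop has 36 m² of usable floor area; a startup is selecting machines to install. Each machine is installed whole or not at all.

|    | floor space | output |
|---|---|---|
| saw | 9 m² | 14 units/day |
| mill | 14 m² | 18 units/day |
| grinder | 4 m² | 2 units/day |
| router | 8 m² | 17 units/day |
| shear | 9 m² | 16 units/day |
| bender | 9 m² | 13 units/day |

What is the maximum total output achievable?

60

Allowing fractional choices, the relaxed optimum would be about 61.3, but machines are indivisible.
mill + grinder + router + shear: floor space 14 + 4 + 8 + 9 = 35 ≤ 36, output 18 + 2 + 17 + 16 = 53.
saw + router + shear + bender: floor space 9 + 8 + 9 + 9 = 35 ≤ 36, output 14 + 17 + 16 + 13 = 60.
Best is saw, router, shear, and bender with total output 60.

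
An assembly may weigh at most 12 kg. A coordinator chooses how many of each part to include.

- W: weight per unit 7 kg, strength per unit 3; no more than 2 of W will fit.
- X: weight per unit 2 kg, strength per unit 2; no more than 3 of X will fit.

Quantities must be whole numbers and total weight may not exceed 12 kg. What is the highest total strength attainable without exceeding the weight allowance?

X has the best ratio (2/2); taking only X gives at most 3×2 = 6 (stopped by the supply cap of 3).
Mixing does better — 1×W and 2×X: weight 11 ≤ 12, strength 1·3 + 2·2 = 7.

7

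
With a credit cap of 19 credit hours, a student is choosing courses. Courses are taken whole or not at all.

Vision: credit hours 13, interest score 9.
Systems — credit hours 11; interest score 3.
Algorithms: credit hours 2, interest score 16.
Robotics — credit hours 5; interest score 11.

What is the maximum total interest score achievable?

30

Allowing fractional choices, the relaxed optimum would be about 35.3, but courses are indivisible.
Systems + Algorithms + Robotics: credit hours 11 + 2 + 5 = 18 ≤ 19, interest score 3 + 16 + 11 = 30.
Vision + Algorithms: credit hours 13 + 2 = 15 ≤ 19, interest score 9 + 16 = 25.
Algorithms + Robotics: credit hours 2 + 5 = 7 ≤ 19, interest score 16 + 11 = 27.
Best is Systems, Algorithms, and Robotics with total interest score 30.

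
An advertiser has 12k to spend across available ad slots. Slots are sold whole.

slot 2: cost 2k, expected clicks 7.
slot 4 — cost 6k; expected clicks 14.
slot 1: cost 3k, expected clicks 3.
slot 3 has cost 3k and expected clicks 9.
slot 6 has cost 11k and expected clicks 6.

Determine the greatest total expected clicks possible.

30

This is a 0-1 knapsack instance.
slot 2 + slot 4 + slot 3: cost 2 + 6 + 3 = 11 ≤ 12, expected clicks 7 + 14 + 9 = 30.
slot 2 + slot 4 + slot 1: cost 2 + 6 + 3 = 11 ≤ 12, expected clicks 7 + 14 + 3 = 24.
slot 4 + slot 1 + slot 3: cost 6 + 3 + 3 = 12 ≤ 12, expected clicks 14 + 3 + 9 = 26.
Best is slot 2, slot 4, and slot 3 with total expected clicks 30.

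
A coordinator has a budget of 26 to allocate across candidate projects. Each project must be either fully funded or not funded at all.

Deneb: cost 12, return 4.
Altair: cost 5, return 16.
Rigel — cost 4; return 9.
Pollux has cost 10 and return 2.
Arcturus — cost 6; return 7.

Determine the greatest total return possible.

This is a 0-1 knapsack instance.
Allowing fractional choices, the relaxed optimum would be about 35.7, but projects are indivisible.
Altair + Rigel + Arcturus: cost 5 + 4 + 6 = 15 ≤ 26, return 16 + 9 + 7 = 32.
Altair + Rigel + Pollux + Arcturus: cost 5 + 4 + 10 + 6 = 25 ≤ 26, return 16 + 9 + 2 + 7 = 34.
Best is Altair, Rigel, Pollux, and Arcturus with total return 34.

34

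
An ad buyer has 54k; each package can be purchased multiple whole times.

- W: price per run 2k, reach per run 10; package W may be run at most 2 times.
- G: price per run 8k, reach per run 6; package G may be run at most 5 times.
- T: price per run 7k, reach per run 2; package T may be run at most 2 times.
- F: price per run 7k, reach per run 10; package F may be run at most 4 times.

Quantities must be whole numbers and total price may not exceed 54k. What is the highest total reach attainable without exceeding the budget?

72

This is a bounded integer knapsack.
Take 2×W, 2×G, and 4×F: price 48 ≤ 54, reach 2·10 + 2·6 + 4·10 = 72.
W has the best ratio (10/2) and is taken to its limit of 2; remaining capacity is filled optimally with the others.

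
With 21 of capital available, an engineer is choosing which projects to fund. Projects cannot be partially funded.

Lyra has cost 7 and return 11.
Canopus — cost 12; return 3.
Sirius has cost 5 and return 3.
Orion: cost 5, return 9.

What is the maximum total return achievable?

23

This is an integer program with binary decision variables.
Allowing fractional choices, the relaxed optimum would be about 24.0, but projects are indivisible.
Lyra + Sirius: cost 7 + 5 = 12 ≤ 21, return 11 + 3 = 14.
Lyra + Sirius + Orion: cost 7 + 5 + 5 = 17 ≤ 21, return 11 + 3 + 9 = 23.
Lyra + Orion: cost 7 + 5 = 12 ≤ 21, return 11 + 9 = 20.
Best is Lyra, Sirius, and Orion with total return 23.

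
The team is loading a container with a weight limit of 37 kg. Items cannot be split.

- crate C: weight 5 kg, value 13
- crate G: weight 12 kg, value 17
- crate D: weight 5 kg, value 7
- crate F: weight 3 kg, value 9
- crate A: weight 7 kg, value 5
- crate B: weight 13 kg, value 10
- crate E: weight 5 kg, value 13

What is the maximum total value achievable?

64

Take crate C, crate G, crate D, crate F, crate A, and crate E: weight 5 + 12 + 5 + 3 + 7 + 5 = 37 ≤ 37, value 13 + 17 + 7 + 9 + 5 + 13 = 64.
No other feasible combination does better.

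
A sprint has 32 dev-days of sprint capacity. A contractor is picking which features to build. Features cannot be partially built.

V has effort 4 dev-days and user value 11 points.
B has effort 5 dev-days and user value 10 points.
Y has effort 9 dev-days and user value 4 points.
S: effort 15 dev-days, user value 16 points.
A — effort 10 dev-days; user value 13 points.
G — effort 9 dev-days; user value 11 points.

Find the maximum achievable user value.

45

B + S + A: effort 5 + 15 + 10 = 30 ≤ 32, user value 10 + 16 + 13 = 39.
V + S + A: effort 4 + 15 + 10 = 29 ≤ 32, user value 11 + 16 + 13 = 40.
V + B + A + G: effort 4 + 5 + 10 + 9 = 28 ≤ 32, user value 11 + 10 + 13 + 11 = 45.
Best is V, B, A, and G with total user value 45.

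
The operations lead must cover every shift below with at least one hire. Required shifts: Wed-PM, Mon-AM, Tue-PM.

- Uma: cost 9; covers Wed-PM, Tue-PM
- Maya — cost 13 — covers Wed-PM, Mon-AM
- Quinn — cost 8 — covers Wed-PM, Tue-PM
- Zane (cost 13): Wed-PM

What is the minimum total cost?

21

Choose Maya and Quinn: together they cover Wed-PM, Mon-AM, Tue-PM — every shift.
Total cost: 13 + 8 = 21.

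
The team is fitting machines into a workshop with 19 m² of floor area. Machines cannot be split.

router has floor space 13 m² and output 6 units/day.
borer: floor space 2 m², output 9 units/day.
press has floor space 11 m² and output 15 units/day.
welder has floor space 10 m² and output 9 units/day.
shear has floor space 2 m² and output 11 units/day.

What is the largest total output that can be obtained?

Take borer, press, and shear: floor space 2 + 11 + 2 = 15 ≤ 19, output 9 + 15 + 11 = 35.
No other feasible combination does better.

35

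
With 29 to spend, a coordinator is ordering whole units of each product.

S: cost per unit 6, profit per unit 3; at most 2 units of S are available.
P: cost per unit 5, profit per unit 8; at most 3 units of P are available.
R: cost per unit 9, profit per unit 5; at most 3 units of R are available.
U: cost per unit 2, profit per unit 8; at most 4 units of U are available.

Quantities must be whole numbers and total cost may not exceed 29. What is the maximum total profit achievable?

59

Take 1×S, 3×P, and 4×U: cost 29 ≤ 29, profit 1·3 + 3·8 + 4·8 = 59.
U has the best ratio (8/2) and is taken to its limit of 4; remaining capacity is filled optimally with the others.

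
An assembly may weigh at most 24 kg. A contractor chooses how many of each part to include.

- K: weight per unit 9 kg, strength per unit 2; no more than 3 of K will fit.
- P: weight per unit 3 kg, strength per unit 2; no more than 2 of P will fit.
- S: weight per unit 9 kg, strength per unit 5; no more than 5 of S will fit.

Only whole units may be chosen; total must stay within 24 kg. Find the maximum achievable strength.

This is a bounded integer knapsack.
Take 2×P and 2×S: weight 24 ≤ 24, strength 2·2 + 2·5 = 14.
P has the best ratio (2/3) and is taken to its limit of 2; remaining capacity is filled optimally with the others.

14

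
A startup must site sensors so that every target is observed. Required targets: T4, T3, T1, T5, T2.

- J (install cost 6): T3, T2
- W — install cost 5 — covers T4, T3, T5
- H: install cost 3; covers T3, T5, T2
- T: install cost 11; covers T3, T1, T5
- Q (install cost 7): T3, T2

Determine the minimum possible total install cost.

This is an integer covering problem.
Choose W, H, and T: together they cover T4, T3, T1, T5, T2 — every target.
Total install cost: 5 + 3 + 11 = 19.
No cover costs less than 19.

19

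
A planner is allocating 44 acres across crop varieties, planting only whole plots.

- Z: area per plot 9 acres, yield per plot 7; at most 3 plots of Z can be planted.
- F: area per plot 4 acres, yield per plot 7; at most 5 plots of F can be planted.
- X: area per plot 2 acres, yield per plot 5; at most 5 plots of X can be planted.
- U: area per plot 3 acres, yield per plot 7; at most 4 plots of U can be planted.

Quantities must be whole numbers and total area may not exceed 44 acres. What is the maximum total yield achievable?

Take 5×F, 5×X, and 4×U: area 42 ≤ 44, yield 5·7 + 5·5 + 4·7 = 88.
X has the best ratio (5/2) and is taken to its limit of 5; remaining capacity is filled optimally with the others.

88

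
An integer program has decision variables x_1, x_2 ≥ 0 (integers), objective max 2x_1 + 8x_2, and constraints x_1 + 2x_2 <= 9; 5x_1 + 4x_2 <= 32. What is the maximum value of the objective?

34

Relaxing integrality, the LP optimum is 36.00 at (x_1,x_2) = (0, 4.5), which is not an integer point.
(x_1,x_2)=(1,4): 1·1+2·4=9≤9, 5·1+4·4=21≤32, objective 34.
(x_1,x_2)=(0,4): 1·0+2·4=8≤9, 5·0+4·4=16≤32, objective 32.
(x_1,x_2)=(2,3): 1·2+2·3=8≤9, 5·2+4·3=22≤32, objective 28.
No feasible integer point exceeds 34.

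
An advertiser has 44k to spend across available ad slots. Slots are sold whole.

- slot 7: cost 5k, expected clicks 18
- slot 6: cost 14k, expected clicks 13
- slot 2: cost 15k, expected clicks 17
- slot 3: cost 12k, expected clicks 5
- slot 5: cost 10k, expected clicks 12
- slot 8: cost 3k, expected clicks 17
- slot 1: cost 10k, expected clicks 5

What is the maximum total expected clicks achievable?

Allowing fractional choices, the relaxed optimum would be about 74.2, but ad slots are indivisible.
slot 7 + slot 6 + slot 2 + slot 8: cost 5 + 14 + 15 + 3 = 37 ≤ 44, expected clicks 18 + 13 + 17 + 17 = 65.
slot 7 + slot 2 + slot 5 + slot 8 + slot 1: cost 5 + 15 + 10 + 3 + 10 = 43 ≤ 44, expected clicks 18 + 17 + 12 + 17 + 5 = 69.
slot 7 + slot 6 + slot 5 + slot 8 + slot 1: cost 5 + 14 + 10 + 3 + 10 = 42 ≤ 44, expected clicks 18 + 13 + 12 + 17 + 5 = 65.
Best is slot 7, slot 2, slot 5, slot 8, and slot 1 with total expected clicks 69.

69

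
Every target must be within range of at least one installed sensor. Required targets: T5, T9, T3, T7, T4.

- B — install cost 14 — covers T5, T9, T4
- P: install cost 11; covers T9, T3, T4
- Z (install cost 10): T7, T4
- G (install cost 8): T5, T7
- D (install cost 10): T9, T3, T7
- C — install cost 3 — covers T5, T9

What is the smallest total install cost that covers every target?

19

The greedy cost-per-new-target heuristic would pick C, Z, and D for 23, but a cheaper cover exists.
Choose P and G: together they cover T5, T9, T3, T7, T4 — every target.
Total install cost: 11 + 8 = 19.
No cover costs less than 19.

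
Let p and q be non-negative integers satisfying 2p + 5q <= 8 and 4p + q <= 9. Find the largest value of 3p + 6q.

(p,q)=(1,1): 2·1+5·1=7≤8, 4·1+1·1=5≤9, objective 9.
(p,q)=(0,1): 2·0+5·1=5≤8, 4·0+1·1=1≤9, objective 6.
(p,q)=(2,0): 2·2+5·0=4≤8, 4·2+1·0=8≤9, objective 6.
Maximum is 9 at (p,q)=(1,1).

9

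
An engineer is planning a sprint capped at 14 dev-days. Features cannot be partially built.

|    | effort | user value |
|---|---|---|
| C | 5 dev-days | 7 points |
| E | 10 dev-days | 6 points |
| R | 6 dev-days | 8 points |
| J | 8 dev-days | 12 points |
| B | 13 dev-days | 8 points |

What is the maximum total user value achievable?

Treat it as a binary knapsack problem.
Allowing fractional choices, the relaxed optimum would be about 20.3, but features are indivisible.
C + J: effort 5 + 8 = 13 ≤ 14, user value 7 + 12 = 19.
R + J: effort 6 + 8 = 14 ≤ 14, user value 8 + 12 = 20.
Best is R and J with total user value 20.

20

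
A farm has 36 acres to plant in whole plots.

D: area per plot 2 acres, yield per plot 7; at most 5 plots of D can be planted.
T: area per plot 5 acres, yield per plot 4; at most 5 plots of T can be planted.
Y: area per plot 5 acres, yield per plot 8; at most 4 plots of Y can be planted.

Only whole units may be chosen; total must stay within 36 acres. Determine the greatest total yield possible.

71

D has the best ratio (7/2); taking only D gives at most 5×7 = 35 (stopped by the supply cap of 5).
Mixing does better — 5×D, 1×T, and 4×Y: area 35 ≤ 36, yield 5·7 + 1·4 + 4·8 = 71.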